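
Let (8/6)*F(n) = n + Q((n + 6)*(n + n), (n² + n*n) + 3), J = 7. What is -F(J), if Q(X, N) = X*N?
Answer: -55167/4 ≈ -13792.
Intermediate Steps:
Q(X, N) = N*X
F(n) = 3*n/4 + 3*n*(3 + 2*n²)*(6 + n)/2 (F(n) = 3*(n + ((n² + n*n) + 3)*((n + 6)*(n + n)))/4 = 3*(n + ((n² + n²) + 3)*((6 + n)*(2*n)))/4 = 3*(n + (2*n² + 3)*(2*n*(6 + n)))/4 = 3*(n + (3 + 2*n²)*(2*n*(6 + n)))/4 = 3*(n + 2*n*(3 + 2*n²)*(6 + n))/4 = 3*n/4 + 3*n*(3 + 2*n²)*(6 + n)/2)
-F(J) = -3*7*(1 + 2*(3 + 2*7²)*(6 + 7))/4 = -3*7*(1 + 2*(3 + 2*49)*13)/4 = -3*7*(1 + 2*(3 + 98)*13)/4 = -3*7*(1 + 2*101*13)/4 = -3*7*(1 + 2626)/4 = -3*7*2627/4 = -1*55167/4 = -55167/4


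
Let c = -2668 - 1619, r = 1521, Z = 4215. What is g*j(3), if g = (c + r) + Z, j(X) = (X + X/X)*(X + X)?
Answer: 34776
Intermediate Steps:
c = -4287
j(X) = 2*X*(1 + X) (j(X) = (X + 1)*(2*X) = (1 + X)*(2*X) = 2*X*(1 + X))
g = 1449 (g = (-4287 + 1521) + 4215 = -2766 + 4215 = 1449)
g*j(3) = 1449*(2*3*(1 + 3)) = 1449*(2*3*4) = 1449*24 = 34776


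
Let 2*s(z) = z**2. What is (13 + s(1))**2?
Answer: 729/4 ≈ 182.25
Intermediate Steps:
s(z) = z**2/2
(13 + s(1))**2 = (13 + (1/2)*1**2)**2 = (13 + (1/2)*1)**2 = (13 + 1/2)**2 = (27/2)**2 = 729/4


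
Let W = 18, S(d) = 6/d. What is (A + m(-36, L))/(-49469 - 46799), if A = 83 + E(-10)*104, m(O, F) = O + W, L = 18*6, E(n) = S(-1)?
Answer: 559/96268 ≈ 0.0058067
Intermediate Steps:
E(n) = -6 (E(n) = 6/(-1) = 6*(-1) = -6)
L = 108
m(O, F) = 18 + O (m(O, F) = O + 18 = 18 + O)
A = -541 (A = 83 - 6*104 = 83 - 624 = -541)
(A + m(-36, L))/(-49469 - 46799) = (-541 + (18 - 36))/(-49469 - 46799) = (-541 - 18)/(-96268) = -559*(-1/96268) = 559/96268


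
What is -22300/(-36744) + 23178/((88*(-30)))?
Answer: -16516259/2020920 ≈ -8.1726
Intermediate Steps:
-22300/(-36744) + 23178/((88*(-30))) = -22300*(-1/36744) + 23178/(-2640) = 5575/9186 + 23178*(-1/2640) = 5575/9186 - 3863/440 = -16516259/2020920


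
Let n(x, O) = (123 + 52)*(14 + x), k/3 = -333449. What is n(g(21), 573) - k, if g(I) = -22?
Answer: 998947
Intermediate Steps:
k = -1000347 (k = 3*(-333449) = -1000347)
n(x, O) = 2450 + 175*x (n(x, O) = 175*(14 + x) = 2450 + 175*x)
n(g(21), 573) - k = (2450 + 175*(-22)) - 1*(-1000347) = (2450 - 3850) + 1000347 = -1400 + 1000347 = 998947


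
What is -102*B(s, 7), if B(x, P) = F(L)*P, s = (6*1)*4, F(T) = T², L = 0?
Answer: 0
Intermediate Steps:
s = 24 (s = 6*4 = 24)
B(x, P) = 0 (B(x, P) = 0²*P = 0*P = 0)
-102*B(s, 7) = -102*0 = 0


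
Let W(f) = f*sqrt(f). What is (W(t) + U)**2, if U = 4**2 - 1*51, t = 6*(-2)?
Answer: -503 + 1680*I*sqrt(3) ≈ -503.0 + 2909.8*I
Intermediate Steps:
t = -12
U = -35 (U = 16 - 51 = -35)
W(f) = f**(3/2)
(W(t) + U)**2 = ((-12)**(3/2) - 35)**2 = (-24*I*sqrt(3) - 35)**2 = (-35 - 24*I*sqrt(3))**2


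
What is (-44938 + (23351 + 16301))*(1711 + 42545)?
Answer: -233937216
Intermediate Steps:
(-44938 + (23351 + 16301))*(1711 + 42545) = (-44938 + 39652)*44256 = -5286*44256 = -233937216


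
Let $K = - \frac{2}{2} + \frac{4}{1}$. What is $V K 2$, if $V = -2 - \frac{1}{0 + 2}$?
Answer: $-15$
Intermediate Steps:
$V = - \frac{5}{2}$ ($V = -2 - \frac{1}{2} = - \frac{5}{2} \approx -2.5$)
$K = 3$ ($K = \left(-2\right) \frac{1}{2} + 4 \cdot 1 = -1 + 4 = 3$)
$V K 2 = \left(- \frac{5}{2}\right) 3 \cdot 2 = \left(- \frac{15}{2}\right) 2 = -15$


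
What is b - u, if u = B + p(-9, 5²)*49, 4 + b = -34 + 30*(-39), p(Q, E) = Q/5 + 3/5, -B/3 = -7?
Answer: -5851/5 ≈ -1170.2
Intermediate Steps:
B = 21 (B = -3*(-7) = 21)
p(Q, E) = ⅗ + Q/5 (p(Q, E) = Q*(⅕) + 3*(⅕) = Q/5 + ⅗ = ⅗ + Q/5)
b = -1208 (b = -4 + (-34 + 30*(-39)) = -4 + (-34 - 1170) = -4 - 1204 = -1208)
u = -189/5 (u = 21 + (⅗ + (⅕)*(-9))*49 = 21 + (⅗ - 9/5)*49 = 21 - 6/5*49 = 21 - 294/5 = -189/5 ≈ -37.800)
b - u = -1208 - 1*(-189/5) = -1208 + 189/5 = -5851/5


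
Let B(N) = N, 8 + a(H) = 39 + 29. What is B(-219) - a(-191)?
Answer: -279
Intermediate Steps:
a(H) = 60 (a(H) = -8 + (39 + 29) = -8 + 68 = 60)
B(-219) - a(-191) = -219 - 1*60 = -219 - 60 = -279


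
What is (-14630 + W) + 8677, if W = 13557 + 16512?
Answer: 24116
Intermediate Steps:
W = 30069
(-14630 + W) + 8677 = (-14630 + 30069) + 8677 = 15439 + 8677 = 24116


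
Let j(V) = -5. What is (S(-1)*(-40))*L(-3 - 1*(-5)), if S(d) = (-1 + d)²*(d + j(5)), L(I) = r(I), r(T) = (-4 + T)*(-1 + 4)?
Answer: -5760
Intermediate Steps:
r(T) = -12 + 3*T (r(T) = (-4 + T)*3 = -12 + 3*T)
L(I) = -12 + 3*I
S(d) = (-1 + d)²*(-5 + d) (S(d) = (-1 + d)²*(d - 5) = (-1 + d)²*(-5 + d))
(S(-1)*(-40))*L(-3 - 1*(-5)) = (((-1 - 1)²*(-5 - 1))*(-40))*(-12 + 3*(-3 - 1*(-5))) = (((-2)²*(-6))*(-40))*(-12 + 3*(-3 + 5)) = ((4*(-6))*(-40))*(-12 + 3*2) = (-24*(-40))*(-12 + 6) = 960*(-6) = -5760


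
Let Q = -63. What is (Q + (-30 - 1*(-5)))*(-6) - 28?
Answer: 500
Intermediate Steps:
(Q + (-30 - 1*(-5)))*(-6) - 28 = (-63 + (-30 - 1*(-5)))*(-6) - 28 = (-63 + (-30 + 5))*(-6) - 28 = (-63 - 25)*(-6) - 28 = -88*(-6) - 28 = 528 - 28 = 500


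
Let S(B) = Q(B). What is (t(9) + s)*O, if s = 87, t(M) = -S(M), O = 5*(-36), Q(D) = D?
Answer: -14040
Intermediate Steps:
S(B) = B
O = -180
t(M) = -M
(t(9) + s)*O = (-1*9 + 87)*(-180) = (-9 + 87)*(-180) = 78*(-180) = -14040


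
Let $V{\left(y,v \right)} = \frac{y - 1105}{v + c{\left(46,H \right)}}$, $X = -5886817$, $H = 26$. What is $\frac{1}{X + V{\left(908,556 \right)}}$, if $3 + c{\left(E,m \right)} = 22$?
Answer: $- \frac{575}{3384919972} \approx -1.6987 \cdot 10^{-7}$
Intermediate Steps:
$c{\left(E,m \right)} = 19$ ($c{\left(E,m \right)} = -3 + 22 = 19$)
$V{\left(y,v \right)} = \frac{-1105 + y}{19 + v}$ ($V{\left(y,v \right)} = \frac{y - 1105}{v + 19} = \frac{-1105 + y}{19 + v}$)
$\frac{1}{X + V{\left(908,556 \right)}} = \frac{1}{-5886817 + \frac{-1105 + 908}{19 + 556}} = \frac{1}{-5886817 + \frac{1}{575} \left(-197\right)} = \frac{1}{-5886817 - \frac{197}{575}} = \frac{1}{- \frac{3384919972}{575}} = - \frac{575}{3384919972}$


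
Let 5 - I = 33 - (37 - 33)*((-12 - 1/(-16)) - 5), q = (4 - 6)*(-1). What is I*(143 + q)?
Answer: -55535/4 ≈ -13884.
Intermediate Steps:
q = 2 (q = -2*(-1) = 2)
I = -383/4 (I = 5 - (33 - (37 - 33)*((-12 - 1/(-16)) - 5)) = 5 - (33 - 4*((-12 - 1*(-1/16)) - 5)) = 5 - (33 - 4*((-12 + 1/16) - 5)) = 5 - (33 - 4*(-191/16 - 5)) = 5 - (33 - 4*(-271)/16) = 5 - (33 - 1*(-271/4)) = 5 - (33 + 271/4) = 5 - 1*403/4 = 5 - 403/4 = -383/4 ≈ -95.750)
I*(143 + q) = -383*(143 + 2)/4 = -383/4*145 = -55535/4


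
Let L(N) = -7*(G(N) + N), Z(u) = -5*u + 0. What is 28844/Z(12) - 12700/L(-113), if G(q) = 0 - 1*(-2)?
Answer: -1931149/3885 ≈ -497.08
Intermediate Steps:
G(q) = 2 (G(q) = 0 + 2 = 2)
Z(u) = -5*u
L(N) = -14 - 7*N (L(N) = -7*(2 + N) = -14 - 7*N)
28844/Z(12) - 12700/L(-113) = 28844/((-5*12)) - 12700/(-14 - 7*(-113)) = 28844/(-60) - 12700/(-14 + 791) = 28844*(-1/60) - 12700/777 = -7211/15 - 12700*1/777 = -7211/15 - 12700/777 = -1931149/3885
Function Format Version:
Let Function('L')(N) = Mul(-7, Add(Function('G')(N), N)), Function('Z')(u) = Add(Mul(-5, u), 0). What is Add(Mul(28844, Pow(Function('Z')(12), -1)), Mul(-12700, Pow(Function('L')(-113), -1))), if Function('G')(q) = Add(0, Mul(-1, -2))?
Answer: Rational(-1931149, 3885) ≈ -497.08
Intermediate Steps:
Function('G')(q) = 2 (Function('G')(q) = Add(0, 2) = 2)
Function('Z')(u) = Mul(-5, u)
Function('L')(N) = Add(-14, Mul(-7, N)) (Function('L')(N) = Mul(-7, Add(2, N)) = Add(-14, Mul(-7, N)))
Add(Mul(28844, Pow(Function('Z')(12), -1)), Mul(-12700, Pow(Function('L')(-113), -1))) = Add(Mul(28844, Pow(Mul(-5, 12), -1)), Mul(-12700, Pow(Add(-14, Mul(-7, -113)), -1))) = Add(Mul(28844, Pow(-60, -1)), Mul(-12700, Pow(Add(-14, 791), -1))) = Add(Mul(28844, Rational(-1, 60)), Mul(-12700, Pow(777, -1))) = Add(Rational(-7211, 15), Mul(-12700, Rational(1, 777))) = Add(Rational(-7211, 15), Rational(-12700, 777)) = Rational(-1931149, 3885)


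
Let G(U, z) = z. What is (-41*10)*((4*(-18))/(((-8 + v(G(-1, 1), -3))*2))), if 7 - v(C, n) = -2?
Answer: 14760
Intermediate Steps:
v(C, n) = 9 (v(C, n) = 7 - 1*(-2) = 7 + 2 = 9)
(-41*10)*((4*(-18))/(((-8 + v(G(-1, 1), -3))*2))) = (-41*10)*((4*(-18))/(((-8 + 9)*2))) = -(-29520)/(1*2) = -(-29520)/2 = -410*(-36) = 14760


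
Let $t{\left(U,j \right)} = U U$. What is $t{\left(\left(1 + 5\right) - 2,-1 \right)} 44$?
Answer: $704$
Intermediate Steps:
$t{\left(U,j \right)} = U^{2}$
$t{\left(\left(1 + 5\right) - 2,-1 \right)} 44 = \left(\left(1 + 5\right) - 2\right)^{2} \cdot 44 = \left(6 - 2\right)^{2} \cdot 44 = 4^{2} \cdot 44 = 16 \cdot 44 = 704$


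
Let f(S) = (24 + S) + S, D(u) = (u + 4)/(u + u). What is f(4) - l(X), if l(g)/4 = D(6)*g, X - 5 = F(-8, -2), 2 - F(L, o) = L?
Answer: -18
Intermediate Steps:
F(L, o) = 2 - L
D(u) = (4 + u)/(2*u) (D(u) = (4 + u)/((2*u)) = (4 + u)*(1/(2*u)) = (4 + u)/(2*u))
f(S) = 24 + 2*S
X = 15 (X = 5 + (2 - 1*(-8)) = 5 + (2 + 8) = 5 + 10 = 15)
l(g) = 10*g/3 (l(g) = 4*(((½)*(4 + 6)/6)*g) = 4*(((½)*(⅙)*10)*g) = 4*(5*g/6) = 10*g/3)
f(4) - l(X) = (24 + 2*4) - 10*15/3 = (24 + 8) - 1*50 = 32 - 50 = -18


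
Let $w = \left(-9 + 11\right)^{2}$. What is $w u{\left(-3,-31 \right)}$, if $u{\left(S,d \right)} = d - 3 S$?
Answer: $-88$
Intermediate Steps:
$w = 4$ ($w = 2^{2} = 4$)
$w u{\left(-3,-31 \right)} = 4 \left(-31 - -9\right) = 4 \left(-31 + 9\right) = 4 \left(-22\right) = -88$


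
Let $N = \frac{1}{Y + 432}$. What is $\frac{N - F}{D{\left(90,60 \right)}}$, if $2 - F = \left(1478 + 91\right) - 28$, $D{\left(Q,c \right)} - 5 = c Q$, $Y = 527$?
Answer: $\frac{1475902}{5183395} \approx 0.28474$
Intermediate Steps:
$D{\left(Q,c \right)} = 5 + Q c$ ($D{\left(Q,c \right)} = 5 + c Q = 5 + Q c$)
$F = -1539$ ($F = 2 - \left(\left(1478 + 91\right) - 28\right) = 2 - \left(1569 - 28\right) = 2 - 1541 = -1539$)
$N = \frac{1}{959}$ ($N = \frac{1}{527 + 432} = \frac{1}{959} \approx 0.0010428$)
$\frac{N - F}{D{\left(90,60 \right)}} = \frac{\frac{1}{959} - -1539}{5 + 90 \cdot 60} = \frac{\frac{1}{959} + 1539}{5 + 5400} = \frac{1475902}{959 \cdot 5405} = \frac{1475902}{959} \cdot \frac{1}{5405} = \frac{1475902}{5183395}$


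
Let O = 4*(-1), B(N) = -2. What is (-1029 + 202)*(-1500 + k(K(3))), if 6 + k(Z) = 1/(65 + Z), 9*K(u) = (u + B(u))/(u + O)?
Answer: 727342365/584 ≈ 1.2455e+6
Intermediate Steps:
O = -4
K(u) = (-2 + u)/(9*(-4 + u)) (K(u) = ((u - 2)/(u - 4))/9 = ((-2 + u)/(-4 + u))/9 = (-2 + u)/(9*(-4 + u)))
k(Z) = -6 + 1/(65 + Z)
(-1029 + 202)*(-1500 + k(K(3))) = (-1029 + 202)*(-1500 + (-389 - 2*(-2 + 3)/(3*(-4 + 3)))/(65 + (-2 + 3)/(9*(-4 + 3)))) = -827*(-1500 + (-389 - 2/(3*(-1)))/(65 + (1/9)*1/(-1))) = -827*(-1500 + (-389 - 2*(-1)/3)/(65 + (1/9)*(-1)*1)) = -827*(-1500 + (-389 - 6*(-1/9))/(65 - 1/9)) = -827*(-1500 + (-389 + 2/3)/(584/9)) = -827*(-1500 + (9/584)*(-1165/3)) = -827*(-1500 - 3495/584) = -827*(-879495/584) = 727342365/584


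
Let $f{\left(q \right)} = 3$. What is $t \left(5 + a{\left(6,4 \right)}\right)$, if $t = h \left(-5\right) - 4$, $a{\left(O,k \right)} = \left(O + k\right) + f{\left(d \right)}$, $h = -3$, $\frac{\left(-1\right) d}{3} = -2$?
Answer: $198$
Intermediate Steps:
$d = 6$ ($d = \left(-3\right) \left(-2\right) = 6$)
$a{\left(O,k \right)} = 3 + O + k$ ($a{\left(O,k \right)} = \left(O + k\right) + 3 = 3 + O + k$)
$t = 11$ ($t = \left(-3\right) \left(-5\right) - 4 = 15 - 4 = 11$)
$t \left(5 + a{\left(6,4 \right)}\right) = 11 \left(5 + \left(3 + 6 + 4\right)\right) = 11 \left(5 + 13\right) = 11 \cdot 18 = 198$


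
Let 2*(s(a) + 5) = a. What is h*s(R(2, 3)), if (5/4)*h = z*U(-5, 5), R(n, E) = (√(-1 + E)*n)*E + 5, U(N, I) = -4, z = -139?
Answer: -1112 + 6672*√2/5 ≈ 775.13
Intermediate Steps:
R(n, E) = 5 + E*n*√(-1 + E) (R(n, E) = (n*√(-1 + E))*E + 5 = E*n*√(-1 + E) + 5 = 5 + E*n*√(-1 + E))
s(a) = -5 + a/2
h = 2224/5 (h = 4*(-139*(-4))/5 = (⅘)*556 = 2224/5 ≈ 444.80)
h*s(R(2, 3)) = 2224*(-5 + (5 + 3*2*√(-1 + 3))/2)/5 = 2224*(-5 + (5 + 3*2*√2)/2)/5 = 2224*(-5 + (5 + 6*√2)/2)/5 = 2224*(-5 + (5/2 + 3*√2))/5 = 2224*(-5/2 + 3*√2)/5 = -1112 + 6672*√2/5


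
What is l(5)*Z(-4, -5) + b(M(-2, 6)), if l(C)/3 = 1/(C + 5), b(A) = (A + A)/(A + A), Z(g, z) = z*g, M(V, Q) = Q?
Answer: 7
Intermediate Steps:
Z(g, z) = g*z
b(A) = 1 (b(A) = (2*A)/((2*A)) = (2*A)*(1/(2*A)) = 1)
l(C) = 3/(5 + C) (l(C) = 3/(C + 5) = 3/(5 + C))
l(5)*Z(-4, -5) + b(M(-2, 6)) = (3/(5 + 5))*(-4*(-5)) + 1 = (3/10)*20 + 1 = 6 + 1 = 7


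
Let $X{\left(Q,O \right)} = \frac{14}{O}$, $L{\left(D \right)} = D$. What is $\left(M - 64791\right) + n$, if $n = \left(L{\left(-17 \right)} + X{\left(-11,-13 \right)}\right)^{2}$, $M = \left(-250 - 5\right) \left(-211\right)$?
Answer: $- \frac{1801409}{169} \approx -10659.0$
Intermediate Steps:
$M = 53805$ ($M = \left(-255\right) \left(-211\right) = 53805$)
$n = \frac{55225}{169}$ ($n = \left(-17 + \frac{14}{-13}\right)^{2} = \left(-17 + 14 \left(- \frac{1}{13}\right)\right)^{2} = \left(-17 - \frac{14}{13}\right)^{2} = \left(- \frac{235}{13}\right)^{2} = \frac{55225}{169} \approx 326.78$)
$\left(M - 64791\right) + n = \left(53805 - 64791\right) + \frac{55225}{169} = -10986 + \frac{55225}{169} = - \frac{1801409}{169}$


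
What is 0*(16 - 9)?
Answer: 0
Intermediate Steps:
0*(16 - 9) = 0*7 = 0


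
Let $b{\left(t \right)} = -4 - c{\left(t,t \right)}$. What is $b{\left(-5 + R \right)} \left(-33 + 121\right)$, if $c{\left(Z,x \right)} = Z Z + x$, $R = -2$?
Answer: $-4048$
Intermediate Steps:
$c{\left(Z,x \right)} = x + Z^{2}$ ($c{\left(Z,x \right)} = Z^{2} + x = x + Z^{2}$)
$b{\left(t \right)} = -4 - t - t^{2}$ ($b{\left(t \right)} = -4 - \left(t + t^{2}\right) = -4 - t - t^{2}$)
$b{\left(-5 + R \right)} \left(-33 + 121\right) = \left(-4 - \left(-5 - 2\right) - \left(-5 - 2\right)^{2}\right) \left(-33 + 121\right) = \left(-4 - -7 - \left(-7\right)^{2}\right) 88 = \left(-4 + 7 - 49\right) 88 = \left(-46\right) 88 = -4048$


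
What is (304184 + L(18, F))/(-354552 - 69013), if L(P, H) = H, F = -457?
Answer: -303727/423565 ≈ -0.71707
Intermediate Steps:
(304184 + L(18, F))/(-354552 - 69013) = (304184 - 457)/(-354552 - 69013) = 303727/(-423565) = 303727*(-1/423565) = -303727/423565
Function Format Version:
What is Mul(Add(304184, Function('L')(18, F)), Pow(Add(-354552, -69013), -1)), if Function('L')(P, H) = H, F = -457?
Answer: Rational(-303727, 423565) ≈ -0.71707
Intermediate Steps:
Mul(Add(304184, Function('L')(18, F)), Pow(Add(-354552, -69013), -1)) = Mul(Add(304184, -457), Pow(Add(-354552, -69013), -1)) = Mul(303727, Pow(-423565, -1)) = Mul(303727, Rational(-1, 423565)) = Rational(-303727, 423565)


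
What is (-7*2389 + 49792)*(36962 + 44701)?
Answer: 2700513747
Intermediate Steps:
(-7*2389 + 49792)*(36962 + 44701) = (-16723 + 49792)*81663 = 33069*81663 = 2700513747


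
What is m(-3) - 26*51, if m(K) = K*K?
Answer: -1317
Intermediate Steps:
m(K) = K**2
m(-3) - 26*51 = (-3)**2 - 26*51 = 9 - 1326 = -1317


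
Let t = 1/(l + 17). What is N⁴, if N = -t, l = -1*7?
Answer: 1/10000 ≈ 0.00010000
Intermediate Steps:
l = -7
t = ⅒ (t = 1/(-7 + 17) = 1/10 = ⅒ ≈ 0.10000)
N = -⅒ (N = -1*⅒ = -⅒ ≈ -0.10000)
N⁴ = (-⅒)⁴ = 1/10000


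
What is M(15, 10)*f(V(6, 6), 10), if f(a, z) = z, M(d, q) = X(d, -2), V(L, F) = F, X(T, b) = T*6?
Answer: 900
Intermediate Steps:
X(T, b) = 6*T
M(d, q) = 6*d
M(15, 10)*f(V(6, 6), 10) = (6*15)*10 = 90*10 = 900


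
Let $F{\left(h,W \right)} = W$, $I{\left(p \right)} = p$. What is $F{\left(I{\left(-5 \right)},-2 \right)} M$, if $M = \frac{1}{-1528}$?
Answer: $\frac{1}{764} \approx 0.0013089$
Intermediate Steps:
$M = - \frac{1}{1528} \approx -0.00065445$
$F{\left(I{\left(-5 \right)},-2 \right)} M = \left(-2\right) \left(- \frac{1}{1528}\right) = \frac{1}{764}$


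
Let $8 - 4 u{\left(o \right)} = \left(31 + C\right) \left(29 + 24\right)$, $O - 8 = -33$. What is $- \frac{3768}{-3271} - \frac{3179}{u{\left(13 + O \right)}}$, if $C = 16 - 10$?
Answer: $\frac{48952940}{6388263} \approx 7.6629$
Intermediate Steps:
$O = -25$ ($O = 8 - 33 = -25$)
$C = 6$ ($C = 16 - 10 = 6$)
$u{\left(o \right)} = - \frac{1953}{4}$ ($u{\left(o \right)} = 2 - \frac{\left(31 + 6\right) \left(29 + 24\right)}{4} = 2 - \frac{37 \cdot 53}{4} = 2 - \frac{1961}{4} = - \frac{1953}{4}$)
$- \frac{3768}{-3271} - \frac{3179}{u{\left(13 + O \right)}} = - \frac{3768}{-3271} - \frac{3179}{- \frac{1953}{4}} = \left(-3768\right) \left(- \frac{1}{3271}\right) - - \frac{12716}{1953} = \frac{3768}{3271} + \frac{12716}{1953} = \frac{48952940}{6388263}$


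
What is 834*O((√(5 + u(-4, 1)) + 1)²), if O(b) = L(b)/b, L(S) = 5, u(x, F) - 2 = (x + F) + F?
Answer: 6255/4 - 2085*√5/4 ≈ 398.20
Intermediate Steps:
u(x, F) = 2 + x + 2*F (u(x, F) = 2 + ((x + F) + F) = 2 + ((F + x) + F) = 2 + (x + 2*F) = 2 + x + 2*F)
O(b) = 5/b
834*O((√(5 + u(-4, 1)) + 1)²) = 834*(5/((√(5 + (2 - 4 + 2*1)) + 1)²)) = 834*(5/((√(5 + (2 - 4 + 2)) + 1)²)) = 834*(5/((√(5 + 0) + 1)²)) = 834*(5/((√5 + 1)²)) = 834*(5/((1 + √5)²)) = 834*(5/(1 + √5)²) = 4170/(1 + √5)²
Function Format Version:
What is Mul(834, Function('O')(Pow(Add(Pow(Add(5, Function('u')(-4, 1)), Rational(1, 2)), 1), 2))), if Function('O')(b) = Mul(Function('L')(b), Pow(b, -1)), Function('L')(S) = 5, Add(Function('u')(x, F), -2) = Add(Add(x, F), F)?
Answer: Add(Rational(6255, 4), Mul(Rational(-2085, 4), Pow(5, Rational(1, 2)))) ≈ 398.20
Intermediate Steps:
Function('u')(x, F) = Add(2, x, Mul(2, F)) (Function('u')(x, F) = Add(2, Add(Add(x, F), F)) = Add(2, Add(Add(F, x), F)) = Add(2, Add(x, Mul(2, F))) = Add(2, x, Mul(2, F)))
Function('O')(b) = Mul(5, Pow(b, -1))
Mul(834, Function('O')(Pow(Add(Pow(Add(5, Function('u')(-4, 1)), Rational(1, 2)), 1), 2))) = Mul(834, Mul(5, Pow(Pow(Add(Pow(Add(5, Add(2, -4, Mul(2, 1))), Rational(1, 2)), 1), 2), -1))) = Mul(834, Mul(5, Pow(Pow(Add(Pow(Add(5, Add(2, -4, 2)), Rational(1, 2)), 1), 2), -1))) = Mul(834, Mul(5, Pow(Pow(Add(Pow(Add(5, 0), Rational(1, 2)), 1), 2), -1))) = Mul(834, Mul(5, Pow(Pow(Add(Pow(5, Rational(1, 2)), 1), 2), -1))) = Mul(834, Mul(5, Pow(Pow(Add(1, Pow(5, Rational(1, 2))), 2), -1))) = Mul(834, Mul(5, Pow(Add(1, Pow(5, Rational(1, 2))), -2))) = Mul(4170, Pow(Add(1, Pow(5, Rational(1, 2))), -2))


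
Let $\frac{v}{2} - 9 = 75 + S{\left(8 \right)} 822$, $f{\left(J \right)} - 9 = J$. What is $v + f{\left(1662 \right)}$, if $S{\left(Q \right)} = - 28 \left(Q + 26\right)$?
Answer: $-1563249$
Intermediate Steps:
$S{\left(Q \right)} = -728 - 28 Q$ ($S{\left(Q \right)} = - 28 \left(26 + Q\right) = -728 - 28 Q$)
$f{\left(J \right)} = 9 + J$
$v = -1564920$ ($v = 18 + 2 \left(75 + \left(-728 - 224\right) 822\right) = 18 + 2 \left(75 - 782544\right) = 18 + 2 \left(-782469\right) = 18 - 1564938 = -1564920$)
$v + f{\left(1662 \right)} = -1564920 + \left(9 + 1662\right) = -1564920 + 1671 = -1563249$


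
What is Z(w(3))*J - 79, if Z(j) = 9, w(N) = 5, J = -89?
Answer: -880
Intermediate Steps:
Z(w(3))*J - 79 = 9*(-89) - 79 = -801 - 79 = -880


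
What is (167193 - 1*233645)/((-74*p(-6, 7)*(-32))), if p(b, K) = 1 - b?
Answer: -449/112 ≈ -4.0089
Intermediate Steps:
(167193 - 1*233645)/((-74*p(-6, 7)*(-32))) = (167193 - 1*233645)/((-74*(1 - 1*(-6))*(-32))) = (167193 - 233645)/((-74*(1 + 6)*(-32))) = -66452/(-74*7*(-32)) = -66452/((-518*(-32))) = -66452/16576 = -66452*1/16576 = -449/112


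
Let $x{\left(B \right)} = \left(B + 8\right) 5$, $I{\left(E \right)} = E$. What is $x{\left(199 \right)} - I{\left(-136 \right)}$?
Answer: $1171$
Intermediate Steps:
$x{\left(B \right)} = 40 + 5 B$ ($x{\left(B \right)} = \left(8 + B\right) 5 = 40 + 5 B$)
$x{\left(199 \right)} - I{\left(-136 \right)} = \left(40 + 5 \cdot 199\right) - -136 = \left(40 + 995\right) + 136 = 1035 + 136 = 1171$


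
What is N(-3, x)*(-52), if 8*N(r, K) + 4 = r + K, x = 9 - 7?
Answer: 65/2 ≈ 32.500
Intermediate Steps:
x = 2
N(r, K) = -½ + K/8 + r/8 (N(r, K) = -½ + (r + K)/8 = -½ + (K + r)/8 = -½ + (K/8 + r/8) = -½ + K/8 + r/8)
N(-3, x)*(-52) = (-½ + (⅛)*2 + (⅛)*(-3))*(-52) = (-½ + ¼ - 3/8)*(-52) = -5/8*(-52) = 65/2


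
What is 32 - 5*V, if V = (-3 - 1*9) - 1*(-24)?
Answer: -28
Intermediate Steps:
V = 12 (V = (-3 - 9) + 24 = -12 + 24 = 12)
32 - 5*V = 32 - 5*12 = 32 - 60 = -28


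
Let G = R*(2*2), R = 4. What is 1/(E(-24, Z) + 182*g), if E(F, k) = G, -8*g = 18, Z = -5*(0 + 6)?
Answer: -2/787 ≈ -0.0025413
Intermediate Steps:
Z = -30 (Z = -5*6 = -30)
g = -9/4 (g = -1/8*18 = -9/4 ≈ -2.2500)
G = 16 (G = 4*(2*2) = 4*4 = 16)
E(F, k) = 16
1/(E(-24, Z) + 182*g) = 1/(16 + 182*(-9/4)) = 1/(16 - 819/2) = 1/(-787/2) = -2/787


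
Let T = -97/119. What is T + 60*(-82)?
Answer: -585577/119 ≈ -4920.8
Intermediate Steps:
T = -97/119 (T = -97*1/119 = -97/119 ≈ -0.81513)
T + 60*(-82) = -97/119 + 60*(-82) = -97/119 - 4920 = -585577/119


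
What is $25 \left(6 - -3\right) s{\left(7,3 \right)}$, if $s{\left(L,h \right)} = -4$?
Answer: $-900$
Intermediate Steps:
$25 \left(6 - -3\right) s{\left(7,3 \right)} = 25 \left(6 - -3\right) \left(-4\right) = 25 \left(6 + 3\right) \left(-4\right) = 25 \cdot 9 \left(-4\right) = 225 \left(-4\right) = -900$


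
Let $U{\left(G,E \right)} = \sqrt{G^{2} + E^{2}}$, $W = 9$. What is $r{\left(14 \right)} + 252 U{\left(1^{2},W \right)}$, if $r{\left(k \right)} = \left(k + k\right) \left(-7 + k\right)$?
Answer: $196 + 252 \sqrt{82} \approx 2478.0$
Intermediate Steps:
$U{\left(G,E \right)} = \sqrt{E^{2} + G^{2}}$
$r{\left(k \right)} = 2 k \left(-7 + k\right)$
$r{\left(14 \right)} + 252 U{\left(1^{2},W \right)} = 2 \cdot 14 \left(-7 + 14\right) + 252 \sqrt{9^{2} + \left(1^{2}\right)^{2}} = 2 \cdot 14 \cdot 7 + 252 \sqrt{81 + 1^{2}} = 196 + 252 \sqrt{81 + 1} = 196 + 252 \sqrt{82}$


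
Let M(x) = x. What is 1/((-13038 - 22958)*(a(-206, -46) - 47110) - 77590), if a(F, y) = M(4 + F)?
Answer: 1/1702965162 ≈ 5.8721e-10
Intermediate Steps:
a(F, y) = 4 + F
1/((-13038 - 22958)*(a(-206, -46) - 47110) - 77590) = 1/((-13038 - 22958)*((4 - 206) - 47110) - 77590) = 1/(-35996*(-202 - 47110) - 77590) = 1/(-35996*(-47312) - 77590) = 1/(1703042752 - 77590) = 1/1702965162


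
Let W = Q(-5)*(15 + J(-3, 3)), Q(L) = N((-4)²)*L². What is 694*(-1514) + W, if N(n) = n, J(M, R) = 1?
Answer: -1044316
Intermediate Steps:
Q(L) = 16*L² (Q(L) = (-4)²*L² = 16*L²)
W = 6400 (W = (16*(-5)²)*(15 + 1) = (16*25)*16 = 400*16 = 6400)
694*(-1514) + W = 694*(-1514) + 6400 = -1050716 + 6400 = -1044316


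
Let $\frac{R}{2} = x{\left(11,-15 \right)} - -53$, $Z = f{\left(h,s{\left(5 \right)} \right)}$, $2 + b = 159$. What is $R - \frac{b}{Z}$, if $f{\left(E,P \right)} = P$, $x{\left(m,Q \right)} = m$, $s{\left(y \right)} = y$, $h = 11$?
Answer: $\frac{483}{5} \approx 96.6$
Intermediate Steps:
$b = 157$ ($b = -2 + 159 = 157$)
$Z = 5$
$R = 128$ ($R = 2 \left(11 - -53\right) = 2 \left(11 + 53\right) = 2 \cdot 64 = 128$)
$R - \frac{b}{Z} = 128 - \frac{157}{5} = \frac{483}{5}$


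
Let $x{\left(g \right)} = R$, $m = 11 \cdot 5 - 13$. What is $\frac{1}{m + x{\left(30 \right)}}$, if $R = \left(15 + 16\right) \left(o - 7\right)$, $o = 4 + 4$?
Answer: $\frac{1}{73} \approx 0.013699$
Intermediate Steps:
$o = 8$
$m = 42$ ($m = 55 - 13 = 42$)
$R = 31$ ($R = \left(15 + 16\right) \left(8 - 7\right) = 31 \cdot 1 = 31$)
$x{\left(g \right)} = 31$
$\frac{1}{m + x{\left(30 \right)}} = \frac{1}{42 + 31} = \frac{1}{73}$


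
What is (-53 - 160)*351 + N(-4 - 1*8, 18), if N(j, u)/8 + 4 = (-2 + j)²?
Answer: -73227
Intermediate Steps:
N(j, u) = -32 + 8*(-2 + j)²
(-53 - 160)*351 + N(-4 - 1*8, 18) = (-53 - 160)*351 + 8*(-4 - 1*8)*(-4 + (-4 - 1*8)) = -213*351 + 8*(-4 - 8)*(-4 + (-4 - 8)) = -74763 + 8*(-12)*(-4 - 12) = -74763 + 8*(-12)*(-16) = -74763 + 1536 = -73227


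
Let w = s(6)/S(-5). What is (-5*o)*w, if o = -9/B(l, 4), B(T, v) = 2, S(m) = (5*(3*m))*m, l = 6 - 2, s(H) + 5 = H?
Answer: 3/50 ≈ 0.060000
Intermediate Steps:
s(H) = -5 + H
l = 4
S(m) = 15*m² (S(m) = (15*m)*m = 15*m²)
o = -9/2 ≈ -4.5000
w = 1/375 (w = (-5 + 6)/((15*(-5)²)) = 1/(15*25) = 1/375 ≈ 0.0026667)
(-5*o)*w = -5*(-9/2)*(1/375) = (45/2)*(1/375) = 3/50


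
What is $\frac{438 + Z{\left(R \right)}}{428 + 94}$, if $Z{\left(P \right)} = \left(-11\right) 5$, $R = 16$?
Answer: $\frac{383}{522} \approx 0.73372$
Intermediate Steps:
$Z{\left(P \right)} = -55$
$\frac{438 + Z{\left(R \right)}}{428 + 94} = \frac{438 - 55}{428 + 94} = \frac{383}{522}$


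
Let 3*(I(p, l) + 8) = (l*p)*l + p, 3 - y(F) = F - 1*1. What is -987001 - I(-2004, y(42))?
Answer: -21733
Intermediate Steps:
y(F) = 4 - F (y(F) = 3 - (F - 1*1) = 3 - (F - 1) = 3 - (-1 + F) = 3 + (1 - F) = 4 - F)
I(p, l) = -8 + p/3 + p*l²/3 (I(p, l) = -8 + ((l*p)*l + p)/3 = -8 + (p*l² + p)/3 = -8 + (p + p*l²)/3 = -8 + (p/3 + p*l²/3) = -8 + p/3 + p*l²/3)
-987001 - I(-2004, y(42)) = -987001 - (-8 + (⅓)*(-2004) + (⅓)*(-2004)*(4 - 1*42)²) = -987001 - (-8 - 668 + (⅓)*(-2004)*(4 - 42)²) = -987001 - (-8 - 668 + (⅓)*(-2004)*(-38)²) = -987001 - (-8 - 668 + (⅓)*(-2004)*1444) = -987001 - (-8 - 668 - 964592) = -987001 - 1*(-965268) = -987001 + 965268 = -21733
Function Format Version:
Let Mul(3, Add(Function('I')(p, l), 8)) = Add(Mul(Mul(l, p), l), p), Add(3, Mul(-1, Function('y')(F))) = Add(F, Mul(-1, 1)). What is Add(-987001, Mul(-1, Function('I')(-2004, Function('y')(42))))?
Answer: -21733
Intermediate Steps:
Function('y')(F) = Add(4, Mul(-1, F)) (Function('y')(F) = Add(3, Mul(-1, Add(F, Mul(-1, 1)))) = Add(3, Mul(-1, Add(F, -1))) = Add(3, Mul(-1, Add(-1, F))) = Add(3, Add(1, Mul(-1, F))) = Add(4, Mul(-1, F)))
Function('I')(p, l) = Add(-8, Mul(Rational(1, 3), p), Mul(Rational(1, 3), p, Pow(l, 2))) (Function('I')(p, l) = Add(-8, Mul(Rational(1, 3), Add(Mul(Mul(l, p), l), p))) = Add(-8, Mul(Rational(1, 3), Add(Mul(p, Pow(l, 2)), p))) = Add(-8, Mul(Rational(1, 3), Add(p, Mul(p, Pow(l, 2))))) = Add(-8, Add(Mul(Rational(1, 3), p), Mul(Rational(1, 3), p, Pow(l, 2)))) = Add(-8, Mul(Rational(1, 3), p), Mul(Rational(1, 3), p, Pow(l, 2))))
Add(-987001, Mul(-1, Function('I')(-2004, Function('y')(42)))) = Add(-987001, Mul(-1, Add(-8, Mul(Rational(1, 3), -2004), Mul(Rational(1, 3), -2004, Pow(Add(4, Mul(-1, 42)), 2))))) = Add(-987001, Mul(-1, Add(-8, -668, Mul(Rational(1, 3), -2004, Pow(Add(4, -42), 2))))) = Add(-987001, Mul(-1, Add(-8, -668, Mul(Rational(1, 3), -2004, Pow(-38, 2))))) = Add(-987001, Mul(-1, Add(-8, -668, Mul(Rational(1, 3), -2004, 1444)))) = Add(-987001, Mul(-1, Add(-8, -668, -964592))) = Add(-987001, Mul(-1, -965268)) = Add(-987001, 965268) = -21733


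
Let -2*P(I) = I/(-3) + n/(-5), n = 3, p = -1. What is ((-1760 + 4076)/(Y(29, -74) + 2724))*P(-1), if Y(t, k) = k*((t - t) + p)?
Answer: 772/6995 ≈ 0.11036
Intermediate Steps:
Y(t, k) = -k (Y(t, k) = k*((t - t) - 1) = k*(0 - 1) = k*(-1) = -k)
P(I) = 3/10 + I/6 (P(I) = -(I/(-3) + 3/(-5))/2 = -(I*(-⅓) + 3*(-⅕))/2 = -(-I/3 - ⅗)/2 = -(-⅗ - I/3)/2 = 3/10 + I/6)
((-1760 + 4076)/(Y(29, -74) + 2724))*P(-1) = ((-1760 + 4076)/(-1*(-74) + 2724))*(3/10 + (⅙)*(-1)) = (2316/(74 + 2724))*(3/10 - ⅙) = (2316/2798)*(2/15) = (2316*(1/2798))*(2/15) = (1158/1399)*(2/15) = 772/6995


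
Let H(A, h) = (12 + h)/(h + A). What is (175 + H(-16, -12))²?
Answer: 30625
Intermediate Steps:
H(A, h) = (12 + h)/(A + h)
(175 + H(-16, -12))² = (175 + (12 - 12)/(-16 - 12))² = (175 + 0/(-28))² = (175 - 1/28*0)² = (175 + 0)² = 175² = 30625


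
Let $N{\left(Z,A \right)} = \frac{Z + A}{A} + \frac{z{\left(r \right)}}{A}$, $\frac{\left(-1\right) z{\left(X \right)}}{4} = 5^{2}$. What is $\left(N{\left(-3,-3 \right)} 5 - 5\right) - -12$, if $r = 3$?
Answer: $\frac{551}{3} \approx 183.67$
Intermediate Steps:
$z{\left(X \right)} = -100$ ($z{\left(X \right)} = - 4 \cdot 5^{2} = \left(-4\right) 25 = -100$)
$N{\left(Z,A \right)} = - \frac{100}{A} + \frac{A + Z}{A}$ ($N{\left(Z,A \right)} = \frac{Z + A}{A} - \frac{100}{A} = \frac{A + Z}{A} - \frac{100}{A} = - \frac{100}{A} + \frac{A + Z}{A}$)
$\left(N{\left(-3,-3 \right)} 5 - 5\right) - -12 = \left(\frac{-100 - 3 - 3}{-3} \cdot 5 - 5\right) - -12 = \left(\left(- \frac{1}{3}\right) \left(-106\right) 5 - 5\right) + 12 = \left(\frac{106}{3} \cdot 5 - 5\right) + 12 = \left(\frac{530}{3} - 5\right) + 12 = \frac{515}{3} + 12 = \frac{551}{3}$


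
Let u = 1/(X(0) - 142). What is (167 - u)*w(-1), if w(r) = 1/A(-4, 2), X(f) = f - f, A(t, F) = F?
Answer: 23715/284 ≈ 83.504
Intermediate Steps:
X(f) = 0
w(r) = 1/2
u = -1/142 (u = 1/(0 - 142) = 1/(-142) = -1/142 ≈ -0.0070423)
(167 - u)*w(-1) = (167 - 1*(-1/142))*(1/2) = (167 + 1/142)*(1/2) = (23715/142)*(1/2) = 23715/284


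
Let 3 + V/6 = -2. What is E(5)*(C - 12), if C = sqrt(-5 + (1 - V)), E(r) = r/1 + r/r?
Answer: -72 + 6*sqrt(26) ≈ -41.406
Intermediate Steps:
V = -30 (V = -18 + 6*(-2) = -18 - 12 = -30)
E(r) = 1 + r (E(r) = r*1 + 1 = r + 1 = 1 + r)
C = sqrt(26) (C = sqrt(-5 + (1 - 1*(-30))) = sqrt(-5 + (1 + 30)) = sqrt(-5 + 31) = sqrt(26) ≈ 5.0990)
E(5)*(C - 12) = (1 + 5)*(sqrt(26) - 12) = 6*(-12 + sqrt(26)) = -72 + 6*sqrt(26)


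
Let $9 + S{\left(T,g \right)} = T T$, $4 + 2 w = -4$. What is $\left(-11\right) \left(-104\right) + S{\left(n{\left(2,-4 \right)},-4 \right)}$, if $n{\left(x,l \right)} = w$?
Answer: $1151$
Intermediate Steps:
$w = -4$ ($w = -2 + \frac{1}{2} \left(-4\right) = -2 - 2 = -4$)
$n{\left(x,l \right)} = -4$
$S{\left(T,g \right)} = -9 + T^{2}$ ($S{\left(T,g \right)} = -9 + T T = -9 + T^{2}$)
$\left(-11\right) \left(-104\right) + S{\left(n{\left(2,-4 \right)},-4 \right)} = \left(-11\right) \left(-104\right) - \left(9 - \left(-4\right)^{2}\right) = 1144 + \left(-9 + 16\right) = 1144 + 7 = 1151$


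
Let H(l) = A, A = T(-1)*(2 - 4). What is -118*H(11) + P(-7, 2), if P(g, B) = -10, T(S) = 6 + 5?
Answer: 2586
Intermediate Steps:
T(S) = 11
A = -22 (A = 11*(2 - 4) = 11*(-2) = -22)
H(l) = -22
-118*H(11) + P(-7, 2) = -118*(-22) - 10 = 2596 - 10 = 2586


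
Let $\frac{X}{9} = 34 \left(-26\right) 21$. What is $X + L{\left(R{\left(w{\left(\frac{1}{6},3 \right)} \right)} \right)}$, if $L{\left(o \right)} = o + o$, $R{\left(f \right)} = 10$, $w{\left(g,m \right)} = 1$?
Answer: $-167056$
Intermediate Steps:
$X = -167076$ ($X = 9 \cdot 34 \left(-26\right) 21 = 9 \left(\left(-884\right) 21\right) = 9 \left(-18564\right) = -167076$)
$L{\left(o \right)} = 2 o$
$X + L{\left(R{\left(w{\left(\frac{1}{6},3 \right)} \right)} \right)} = -167076 + 2 \cdot 10 = -167076 + 20 = -167056$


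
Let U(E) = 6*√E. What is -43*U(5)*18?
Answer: -4644*√5 ≈ -10384.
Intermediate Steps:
-43*U(5)*18 = -258*√5*18 = -4644*√5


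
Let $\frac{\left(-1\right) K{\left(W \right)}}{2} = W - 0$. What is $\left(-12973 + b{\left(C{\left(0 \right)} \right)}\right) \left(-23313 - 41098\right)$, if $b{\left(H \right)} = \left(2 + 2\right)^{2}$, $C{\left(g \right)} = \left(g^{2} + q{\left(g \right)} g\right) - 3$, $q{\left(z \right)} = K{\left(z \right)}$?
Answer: $834573327$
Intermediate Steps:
$K{\left(W \right)} = - 2 W$ ($K{\left(W \right)} = - 2 \left(W - 0\right) = - 2 \left(W + 0\right) = - 2 W$)
$q{\left(z \right)} = - 2 z$
$C{\left(g \right)} = -3 - g^{2}$ ($C{\left(g \right)} = \left(g^{2} + - 2 g g\right) - 3 = \left(g^{2} - 2 g^{2}\right) - 3 = - g^{2} - 3 = -3 - g^{2}$)
$b{\left(H \right)} = 16$ ($b{\left(H \right)} = 4^{2} = 16$)
$\left(-12973 + b{\left(C{\left(0 \right)} \right)}\right) \left(-23313 - 41098\right) = \left(-12973 + 16\right) \left(-23313 - 41098\right) = \left(-12957\right) \left(-64411\right) = 834573327$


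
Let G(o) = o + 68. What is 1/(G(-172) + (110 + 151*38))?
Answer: 1/5744 ≈ 0.00017409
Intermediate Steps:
G(o) = 68 + o
1/(G(-172) + (110 + 151*38)) = 1/((68 - 172) + (110 + 151*38)) = 1/(-104 + (110 + 5738)) = 1/(-104 + 5848) = 1/5744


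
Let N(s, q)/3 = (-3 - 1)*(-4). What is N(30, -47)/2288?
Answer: 3/143 ≈ 0.020979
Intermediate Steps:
N(s, q) = 48 (N(s, q) = 3*((-3 - 1)*(-4)) = 3*(-4*(-4)) = 3*16 = 48)
N(30, -47)/2288 = 48/2288 = 48*(1/2288) = 3/143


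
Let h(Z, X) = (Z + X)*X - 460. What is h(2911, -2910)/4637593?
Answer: -3370/4637593 ≈ -0.00072667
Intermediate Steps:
h(Z, X) = -460 + X*(X + Z) (h(Z, X) = (X + Z)*X - 460 = X*(X + Z) - 460 = -460 + X*(X + Z))
h(2911, -2910)/4637593 = (-460 + (-2910)² - 2910*2911)/4637593 = (-460 + 8468100 - 8471010)*(1/4637593) = -3370*1/4637593 = -3370/4637593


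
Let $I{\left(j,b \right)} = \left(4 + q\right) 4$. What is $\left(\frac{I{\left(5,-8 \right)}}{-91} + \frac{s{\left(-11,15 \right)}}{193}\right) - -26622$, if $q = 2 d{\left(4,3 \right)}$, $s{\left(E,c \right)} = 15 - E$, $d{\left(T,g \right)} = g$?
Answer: $\frac{467556832}{17563} \approx 26622.0$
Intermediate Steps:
$q = 6$ ($q = 2 \cdot 3 = 6$)
$I{\left(j,b \right)} = 40$ ($I{\left(j,b \right)} = \left(4 + 6\right) 4 = 10 \cdot 4 = 40$)
$\left(\frac{I{\left(5,-8 \right)}}{-91} + \frac{s{\left(-11,15 \right)}}{193}\right) - -26622 = \left(\frac{40}{-91} + \frac{15 - -11}{193}\right) - -26622 = \left(40 \left(- \frac{1}{91}\right) + \left(15 + 11\right) \frac{1}{193}\right) + 26622 = \left(- \frac{40}{91} + 26 \cdot \frac{1}{193}\right) + 26622 = \left(- \frac{40}{91} + \frac{26}{193}\right) + 26622 = - \frac{5354}{17563} + 26622 = \frac{467556832}{17563}$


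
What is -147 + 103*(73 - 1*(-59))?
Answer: 13449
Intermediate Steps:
-147 + 103*(73 - 1*(-59)) = -147 + 103*(73 + 59) = -147 + 103*132 = -147 + 13596 = 13449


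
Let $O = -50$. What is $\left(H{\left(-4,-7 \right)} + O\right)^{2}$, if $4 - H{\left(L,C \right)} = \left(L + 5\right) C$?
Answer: $1521$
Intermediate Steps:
$H{\left(L,C \right)} = 4 - C \left(5 + L\right)$ ($H{\left(L,C \right)} = 4 - \left(L + 5\right) C = 4 - \left(5 + L\right) C = 4 - C \left(5 + L\right)$)
$\left(H{\left(-4,-7 \right)} + O\right)^{2} = \left(\left(4 - -35 - \left(-7\right) \left(-4\right)\right) - 50\right)^{2} = \left(\left(4 + 35 - 28\right) - 50\right)^{2} = \left(11 - 50\right)^{2} = \left(-39\right)^{2} = 1521$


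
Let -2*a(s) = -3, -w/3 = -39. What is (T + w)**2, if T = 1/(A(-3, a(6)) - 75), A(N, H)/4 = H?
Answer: 65157184/4761 ≈ 13686.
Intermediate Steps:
w = 117 (w = -3*(-39) = 117)
a(s) = 3/2 (a(s) = -1/2*(-3) = 3/2)
A(N, H) = 4*H
T = -1/69 (T = 1/(4*(3/2) - 75) = 1/(6 - 75) = 1/(-69) = -1/69 ≈ -0.014493)
(T + w)**2 = (-1/69 + 117)**2 = (8072/69)**2 = 65157184/4761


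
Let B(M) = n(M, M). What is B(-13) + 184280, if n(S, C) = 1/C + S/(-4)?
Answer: 9582725/52 ≈ 1.8428e+5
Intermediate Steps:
n(S, C) = 1/C - S/4 (n(S, C) = 1/C + S*(-1/4) = 1/C - S/4)
B(M) = 1/M - M/4
B(-13) + 184280 = (1/(-13) - 1/4*(-13)) + 184280 = (-1/13 + 13/4) + 184280 = 165/52 + 184280 = 9582725/52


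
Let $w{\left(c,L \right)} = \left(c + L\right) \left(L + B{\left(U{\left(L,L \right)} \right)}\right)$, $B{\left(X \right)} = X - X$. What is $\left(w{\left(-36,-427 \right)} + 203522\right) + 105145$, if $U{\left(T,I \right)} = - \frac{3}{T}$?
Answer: $506368$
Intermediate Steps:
$B{\left(X \right)} = 0$
$w{\left(c,L \right)} = L \left(L + c\right)$ ($w{\left(c,L \right)} = \left(c + L\right) \left(L + 0\right) = \left(L + c\right) L = L \left(L + c\right)$)
$\left(w{\left(-36,-427 \right)} + 203522\right) + 105145 = \left(- 427 \left(-427 - 36\right) + 203522\right) + 105145 = \left(\left(-427\right) \left(-463\right) + 203522\right) + 105145 = \left(197701 + 203522\right) + 105145 = 401223 + 105145 = 506368$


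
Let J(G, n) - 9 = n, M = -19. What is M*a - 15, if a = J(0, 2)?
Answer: -224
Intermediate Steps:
J(G, n) = 9 + n
a = 11 (a = 9 + 2 = 11)
M*a - 15 = -19*11 - 15 = -209 - 15 = -224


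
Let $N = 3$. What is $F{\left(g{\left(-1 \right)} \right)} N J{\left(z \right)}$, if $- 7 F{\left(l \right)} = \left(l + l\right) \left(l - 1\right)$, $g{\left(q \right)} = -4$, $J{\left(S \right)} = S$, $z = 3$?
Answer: $- \frac{360}{7} \approx -51.429$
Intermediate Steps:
$F{\left(l \right)} = - \frac{2 l \left(-1 + l\right)}{7}$ ($F{\left(l \right)} = - \frac{\left(l + l\right) \left(l - 1\right)}{7} = - \frac{2 l \left(-1 + l\right)}{7}$)
$F{\left(g{\left(-1 \right)} \right)} N J{\left(z \right)} = \frac{2}{7} \left(-4\right) \left(1 - -4\right) 3 \cdot 3 = \frac{2}{7} \left(-4\right) \left(1 + 4\right) 3 \cdot 3 = \frac{2}{7} \left(-4\right) 5 \cdot 3 \cdot 3 = \left(- \frac{40}{7}\right) 3 \cdot 3 = \left(- \frac{120}{7}\right) 3 = - \frac{360}{7}$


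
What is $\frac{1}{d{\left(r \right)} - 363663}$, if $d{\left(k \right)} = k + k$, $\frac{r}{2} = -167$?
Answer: $- \frac{1}{364331} \approx -2.7448 \cdot 10^{-6}$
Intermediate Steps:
$r = -334$ ($r = 2 \left(-167\right) = -334$)
$d{\left(k \right)} = 2 k$
$\frac{1}{d{\left(r \right)} - 363663} = \frac{1}{2 \left(-334\right) - 363663} = \frac{1}{-668 - 363663} = \frac{1}{-364331} = - \frac{1}{364331}$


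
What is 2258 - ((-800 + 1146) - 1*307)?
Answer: 2219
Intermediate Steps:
2258 - ((-800 + 1146) - 1*307) = 2258 - (346 - 307) = 2258 - 1*39 = 2258 - 39 = 2219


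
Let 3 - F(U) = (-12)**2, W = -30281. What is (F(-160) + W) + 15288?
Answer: -15134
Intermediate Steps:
F(U) = -141 (F(U) = 3 - 1*(-12)**2 = 3 - 1*144 = 3 - 144 = -141)
(F(-160) + W) + 15288 = (-141 - 30281) + 15288 = -30422 + 15288 = -15134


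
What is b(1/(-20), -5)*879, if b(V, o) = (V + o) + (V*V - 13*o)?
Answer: 21079299/400 ≈ 52698.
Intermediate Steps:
b(V, o) = V + V² - 12*o (b(V, o) = (V + o) + (V² - 13*o) = V + V² - 12*o)
b(1/(-20), -5)*879 = (1/(-20) + (1/(-20))² - 12*(-5))*879 = (-1/20 + (-1/20)² + 60)*879 = (-1/20 + 1/400 + 60)*879 = (23981/400)*879 = 21079299/400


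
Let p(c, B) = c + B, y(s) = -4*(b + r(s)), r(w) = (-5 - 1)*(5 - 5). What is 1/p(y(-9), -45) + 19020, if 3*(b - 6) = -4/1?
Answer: 3632817/191 ≈ 19020.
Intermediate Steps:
b = 14/3 (b = 6 + (-4/1)/3 = 6 + (-4*1)/3 = 6 + (⅓)*(-4) = 6 - 4/3 = 14/3 ≈ 4.6667)
r(w) = 0 (r(w) = -6*0 = 0)
y(s) = -56/3 (y(s) = -4*(14/3 + 0) = -4*14/3 = -56/3)
p(c, B) = B + c
1/p(y(-9), -45) + 19020 = 1/(-45 - 56/3) + 19020 = 1/(-191/3) + 19020 = -3/191 + 19020 = 3632817/191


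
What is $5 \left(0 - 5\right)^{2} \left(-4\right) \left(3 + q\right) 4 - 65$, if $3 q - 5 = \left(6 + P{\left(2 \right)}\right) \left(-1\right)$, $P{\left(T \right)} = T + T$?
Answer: $- \frac{8195}{3} \approx -2731.7$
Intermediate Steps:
$P{\left(T \right)} = 2 T$
$q = - \frac{5}{3}$ ($q = \frac{5}{3} + \frac{\left(6 + 2 \cdot 2\right) \left(-1\right)}{3} = \frac{5}{3} + \frac{\left(6 + 4\right) \left(-1\right)}{3} = \frac{5}{3} + \frac{10 \left(-1\right)}{3} = \frac{5}{3} + \frac{1}{3} \left(-10\right) = \frac{5}{3} - \frac{10}{3} = - \frac{5}{3} \approx -1.6667$)
$5 \left(0 - 5\right)^{2} \left(-4\right) \left(3 + q\right) 4 - 65 = 5 \left(0 - 5\right)^{2} \left(-4\right) \left(3 - \frac{5}{3}\right) 4 - 65 = 5 \left(-5\right)^{2} \left(-4\right) \frac{4}{3} \cdot 4 - 65 = 5 \cdot 25 \left(-4\right) \frac{16}{3} - 65 = 125 \left(-4\right) \frac{16}{3} - 65 = \left(-500\right) \frac{16}{3} - 65 = - \frac{8000}{3} - 65 = - \frac{8195}{3}$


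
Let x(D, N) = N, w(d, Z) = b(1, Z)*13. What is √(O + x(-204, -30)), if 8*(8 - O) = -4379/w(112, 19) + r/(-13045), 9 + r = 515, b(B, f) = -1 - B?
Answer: I*√19808345230115/678340 ≈ 6.5611*I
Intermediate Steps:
r = 506 (r = -9 + 515 = 506)
w(d, Z) = -26 (w(d, Z) = (-1 - 1*1)*13 = (-1 - 1)*13 = -2*13 = -26)
O = -35404019/2713360 (O = 8 - (-4379/(-26) + 506/(-13045))/8 = 8 - (-4379*(-1/26) + 506*(-1/13045))/8 = 8 - (4379/26 - 506/13045)/8 = 8 - ⅛*57110899/339170 = 8 - 57110899/2713360 = -35404019/2713360 ≈ -13.048)
√(O + x(-204, -30)) = √(-35404019/2713360 - 30) = √(-116804819/2713360) = I*√19808345230115/678340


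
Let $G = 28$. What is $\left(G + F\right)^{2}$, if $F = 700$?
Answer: $529984$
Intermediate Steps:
$\left(G + F\right)^{2} = \left(28 + 700\right)^{2} = 728^{2} = 529984$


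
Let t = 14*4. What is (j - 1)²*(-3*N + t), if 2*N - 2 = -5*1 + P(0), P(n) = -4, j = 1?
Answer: 0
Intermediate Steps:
t = 56
N = -7/2 (N = 1 + (-5*1 - 4)/2 = 1 + (-5 - 4)/2 = 1 + (½)*(-9) = 1 - 9/2 = -7/2 ≈ -3.5000)
(j - 1)²*(-3*N + t) = (1 - 1)²*(-3*(-7/2) + 56) = 0²*(21/2 + 56) = 0*(133/2) = 0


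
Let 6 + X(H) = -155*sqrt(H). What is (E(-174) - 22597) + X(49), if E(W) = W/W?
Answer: -23687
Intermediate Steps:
X(H) = -6 - 155*sqrt(H)
E(W) = 1
(E(-174) - 22597) + X(49) = (1 - 22597) + (-6 - 155*sqrt(49)) = -22596 + (-6 - 155*7) = -22596 + (-6 - 1085) = -22596 - 1091 = -23687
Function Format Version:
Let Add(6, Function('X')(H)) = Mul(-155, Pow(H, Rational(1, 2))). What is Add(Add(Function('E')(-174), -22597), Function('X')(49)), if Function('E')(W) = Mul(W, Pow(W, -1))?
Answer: -23687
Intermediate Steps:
Function('X')(H) = Add(-6, Mul(-155, Pow(H, Rational(1, 2))))
Function('E')(W) = 1
Add(Add(Function('E')(-174), -22597), Function('X')(49)) = Add(Add(1, -22597), Add(-6, Mul(-155, Pow(49, Rational(1, 2))))) = Add(-22596, Add(-6, Mul(-155, 7))) = Add(-22596, Add(-6, -1085)) = Add(-22596, -1091) = -23687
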